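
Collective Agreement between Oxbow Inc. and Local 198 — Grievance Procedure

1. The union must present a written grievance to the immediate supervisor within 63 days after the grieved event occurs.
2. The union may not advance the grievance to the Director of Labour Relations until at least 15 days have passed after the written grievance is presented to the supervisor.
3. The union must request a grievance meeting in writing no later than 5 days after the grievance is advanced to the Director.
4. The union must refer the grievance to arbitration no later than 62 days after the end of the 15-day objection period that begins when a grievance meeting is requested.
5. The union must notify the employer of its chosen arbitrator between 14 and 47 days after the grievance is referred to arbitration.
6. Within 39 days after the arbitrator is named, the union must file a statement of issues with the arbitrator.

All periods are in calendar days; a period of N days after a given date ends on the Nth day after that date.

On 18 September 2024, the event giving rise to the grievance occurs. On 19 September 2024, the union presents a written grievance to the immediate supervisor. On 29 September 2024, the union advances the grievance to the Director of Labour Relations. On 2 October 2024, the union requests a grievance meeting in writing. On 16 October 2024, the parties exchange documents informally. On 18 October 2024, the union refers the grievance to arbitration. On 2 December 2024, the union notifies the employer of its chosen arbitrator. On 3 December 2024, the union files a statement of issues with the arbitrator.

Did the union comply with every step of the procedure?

No

Step 1: 63 days after 18 September 2024 (when the grieved event occurs) is 20 November 2024; completed 19 September 2024, before the deadline.
Step 2: the earliest permitted date is 15 days after 19 September 2024 (when the written grievance is presented to the supervisor), i.e. 4 October 2024; acted on 29 September 2024, 5 days prematurely.
The procedure was therefore not followed at step 2.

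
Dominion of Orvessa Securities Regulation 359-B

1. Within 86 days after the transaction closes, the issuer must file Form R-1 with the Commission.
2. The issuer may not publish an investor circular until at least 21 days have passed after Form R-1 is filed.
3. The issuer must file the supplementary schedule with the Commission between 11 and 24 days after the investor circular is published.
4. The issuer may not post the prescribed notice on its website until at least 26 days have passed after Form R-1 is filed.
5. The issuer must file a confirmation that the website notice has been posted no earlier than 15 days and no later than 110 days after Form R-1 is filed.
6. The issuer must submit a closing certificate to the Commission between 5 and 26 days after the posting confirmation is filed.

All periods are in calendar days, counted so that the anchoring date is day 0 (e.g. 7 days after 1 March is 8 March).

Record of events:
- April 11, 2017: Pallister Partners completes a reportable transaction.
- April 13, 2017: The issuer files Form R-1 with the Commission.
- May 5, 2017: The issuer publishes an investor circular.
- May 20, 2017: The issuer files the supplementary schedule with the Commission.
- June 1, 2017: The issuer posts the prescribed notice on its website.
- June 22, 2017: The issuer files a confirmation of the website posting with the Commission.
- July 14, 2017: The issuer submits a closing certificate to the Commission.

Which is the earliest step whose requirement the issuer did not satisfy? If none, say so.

None — every step was satisfied

Step 1 — counting 86 days from April 11, 2017 (when the transaction closes) gives a deadline of July 6, 2017; April 13, 2017 is within that limit.
Step 2 — must wait 21 days from April 13, 2017 (when Form R-1 is filed), so not before May 4, 2017; done May 5, 2017 — permitted.
Step 3 — 11 and 24 days from May 5, 2017 (when the investor circular is published) are May 16, 2017 and May 29, 2017 respectively; May 20, 2017 falls inside that range.
Step 4 — must wait 26 days from April 13, 2017 (when Form R-1 is filed), so not before May 9, 2017; June 1, 2017 is on or after that date.
Step 5 — 15 and 110 days from April 13, 2017 (when Form R-1 is filed) are April 28, 2017 and August 1, 2017 respectively; June 22, 2017 falls inside that range.
Step 6 — 5 and 26 days from June 22, 2017 (when the posting confirmation is filed) are June 27, 2017 and July 18, 2017 respectively; done July 14, 2017, which is between those dates.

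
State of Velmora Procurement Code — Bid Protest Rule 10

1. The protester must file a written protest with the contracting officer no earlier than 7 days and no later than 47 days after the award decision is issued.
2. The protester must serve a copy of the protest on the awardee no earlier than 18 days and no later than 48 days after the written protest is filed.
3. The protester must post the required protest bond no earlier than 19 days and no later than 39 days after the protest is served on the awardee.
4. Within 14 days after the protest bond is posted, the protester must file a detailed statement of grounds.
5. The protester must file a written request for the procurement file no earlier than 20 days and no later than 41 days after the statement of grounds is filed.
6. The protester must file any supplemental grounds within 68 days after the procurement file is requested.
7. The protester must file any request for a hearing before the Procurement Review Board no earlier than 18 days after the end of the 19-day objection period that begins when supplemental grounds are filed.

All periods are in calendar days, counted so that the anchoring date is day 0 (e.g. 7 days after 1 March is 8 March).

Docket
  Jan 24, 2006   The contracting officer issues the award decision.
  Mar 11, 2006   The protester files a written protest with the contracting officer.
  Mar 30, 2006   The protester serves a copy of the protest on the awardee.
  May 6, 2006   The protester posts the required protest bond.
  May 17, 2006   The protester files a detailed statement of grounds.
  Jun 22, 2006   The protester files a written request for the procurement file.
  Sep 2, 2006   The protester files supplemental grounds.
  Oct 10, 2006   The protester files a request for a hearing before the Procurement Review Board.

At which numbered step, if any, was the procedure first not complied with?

Step 1: the window is 7–47 days after Jan 24, 2006 (when the award decision is issued), so Jan 31, 2006 through Mar 12, 2006; Mar 11, 2006 falls inside that range.
Step 2: the window is 18–48 days after Mar 11, 2006 (when the written protest is filed), so Mar 29, 2006 through Apr 28, 2006; done Mar 30, 2006 — within the window.
Step 3: the window is 19–39 days after Mar 30, 2006 (when the protest is served on the awardee), so Apr 18, 2006 through May 8, 2006; done May 6, 2006 — within the window.
Step 4: 14 days after May 6, 2006 (when the protest bond is posted) is May 20, 2006; May 17, 2006 is within that limit.
Step 5: the window is 20–41 days after May 17, 2006 (when the statement of grounds is filed), so Jun 6, 2006 through Jun 27, 2006; Jun 22, 2006 falls inside that range.
Step 6: 68 days after Jun 22, 2006 (when the procurement file is requested) is Aug 29, 2006; Sep 2, 2006 misses that deadline by 4 days.

Step 6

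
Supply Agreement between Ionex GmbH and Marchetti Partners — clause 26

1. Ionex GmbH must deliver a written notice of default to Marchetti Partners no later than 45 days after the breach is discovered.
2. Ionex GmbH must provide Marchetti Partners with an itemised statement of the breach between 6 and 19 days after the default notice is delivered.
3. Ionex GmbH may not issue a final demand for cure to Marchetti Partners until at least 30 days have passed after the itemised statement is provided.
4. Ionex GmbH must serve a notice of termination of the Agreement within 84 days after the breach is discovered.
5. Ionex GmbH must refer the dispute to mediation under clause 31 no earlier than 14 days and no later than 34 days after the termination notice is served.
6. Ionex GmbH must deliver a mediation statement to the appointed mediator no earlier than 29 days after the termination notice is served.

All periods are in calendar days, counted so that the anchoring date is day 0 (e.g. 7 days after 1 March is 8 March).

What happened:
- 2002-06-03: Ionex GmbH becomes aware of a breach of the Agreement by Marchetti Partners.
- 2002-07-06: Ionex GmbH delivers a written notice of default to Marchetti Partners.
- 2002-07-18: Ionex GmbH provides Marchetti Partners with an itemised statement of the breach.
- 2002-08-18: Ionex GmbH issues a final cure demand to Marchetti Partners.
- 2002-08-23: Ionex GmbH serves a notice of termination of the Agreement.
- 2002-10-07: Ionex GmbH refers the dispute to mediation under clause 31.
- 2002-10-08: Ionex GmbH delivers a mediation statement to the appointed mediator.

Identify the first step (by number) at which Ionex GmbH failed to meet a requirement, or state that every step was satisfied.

Step 5

(1) due by 2002-06-03 + 45 days = 2002-07-18; 2002-07-06 is within that limit.
(2) the permitted window runs from 2002-07-06 + 6 = 2002-07-12 to 2002-07-06 + 19 = 2002-07-25; 2002-07-18 falls inside that range.
(3) permitted from 2002-07-18 + 30 days = 2002-08-17 onward; 2002-08-18 is on or after that date.
(4) due by 2002-06-03 + 84 days = 2002-08-26; completed 2002-08-23, before the deadline.
(5) the permitted window runs from 2002-08-23 + 14 = 2002-09-06 to 2002-08-23 + 34 = 2002-09-26; 2002-10-07 is 11 days past the end of the window.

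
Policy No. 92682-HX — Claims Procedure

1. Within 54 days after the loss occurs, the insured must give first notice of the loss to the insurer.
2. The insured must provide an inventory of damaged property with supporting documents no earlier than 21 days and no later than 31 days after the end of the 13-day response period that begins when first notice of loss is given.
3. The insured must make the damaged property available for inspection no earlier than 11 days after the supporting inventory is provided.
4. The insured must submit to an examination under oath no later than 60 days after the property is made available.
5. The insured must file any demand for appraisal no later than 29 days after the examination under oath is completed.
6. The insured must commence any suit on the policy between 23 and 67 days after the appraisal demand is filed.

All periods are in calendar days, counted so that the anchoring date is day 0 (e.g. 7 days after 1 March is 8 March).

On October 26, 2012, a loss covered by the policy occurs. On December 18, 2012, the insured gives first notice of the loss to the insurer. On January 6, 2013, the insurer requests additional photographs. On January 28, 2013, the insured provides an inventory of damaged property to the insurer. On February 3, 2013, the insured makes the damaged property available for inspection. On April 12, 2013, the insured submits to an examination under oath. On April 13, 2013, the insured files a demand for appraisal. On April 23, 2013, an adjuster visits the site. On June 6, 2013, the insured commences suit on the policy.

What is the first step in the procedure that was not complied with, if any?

Step 3

Step 1: 54 days after October 26, 2012 (when the loss occurs) is December 19, 2012; done December 18, 2012 — timely.
Step 2: the window is 21–31 days after December 31, 2012 (end of the 13-day response period, which began when first notice of loss is given on December 18, 2012), so January 21, 2013 through January 31, 2013; January 28, 2013 falls inside that range.
Step 3: the earliest permitted date is 11 days after January 28, 2013 (when the supporting inventory is provided), i.e. February 8, 2013; acted on February 3, 2013, 5 days prematurely.
The procedure was therefore not followed at step 3.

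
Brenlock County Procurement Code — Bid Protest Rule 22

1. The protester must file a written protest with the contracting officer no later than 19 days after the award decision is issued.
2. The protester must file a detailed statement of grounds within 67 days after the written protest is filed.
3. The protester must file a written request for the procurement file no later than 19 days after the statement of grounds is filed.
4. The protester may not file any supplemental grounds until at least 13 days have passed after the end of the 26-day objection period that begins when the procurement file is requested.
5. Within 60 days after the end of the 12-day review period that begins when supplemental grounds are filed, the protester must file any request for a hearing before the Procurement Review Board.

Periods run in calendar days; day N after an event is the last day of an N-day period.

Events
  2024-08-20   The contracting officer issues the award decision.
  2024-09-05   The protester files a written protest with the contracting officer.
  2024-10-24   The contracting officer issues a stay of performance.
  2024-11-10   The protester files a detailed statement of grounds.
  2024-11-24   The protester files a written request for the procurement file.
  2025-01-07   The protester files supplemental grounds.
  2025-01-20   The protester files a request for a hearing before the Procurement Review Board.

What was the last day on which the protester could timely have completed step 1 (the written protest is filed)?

2024-09-08

Step 1 runs from 2024-08-20, when the award decision is issued. 19 days after 2024-08-20 is 2024-09-08.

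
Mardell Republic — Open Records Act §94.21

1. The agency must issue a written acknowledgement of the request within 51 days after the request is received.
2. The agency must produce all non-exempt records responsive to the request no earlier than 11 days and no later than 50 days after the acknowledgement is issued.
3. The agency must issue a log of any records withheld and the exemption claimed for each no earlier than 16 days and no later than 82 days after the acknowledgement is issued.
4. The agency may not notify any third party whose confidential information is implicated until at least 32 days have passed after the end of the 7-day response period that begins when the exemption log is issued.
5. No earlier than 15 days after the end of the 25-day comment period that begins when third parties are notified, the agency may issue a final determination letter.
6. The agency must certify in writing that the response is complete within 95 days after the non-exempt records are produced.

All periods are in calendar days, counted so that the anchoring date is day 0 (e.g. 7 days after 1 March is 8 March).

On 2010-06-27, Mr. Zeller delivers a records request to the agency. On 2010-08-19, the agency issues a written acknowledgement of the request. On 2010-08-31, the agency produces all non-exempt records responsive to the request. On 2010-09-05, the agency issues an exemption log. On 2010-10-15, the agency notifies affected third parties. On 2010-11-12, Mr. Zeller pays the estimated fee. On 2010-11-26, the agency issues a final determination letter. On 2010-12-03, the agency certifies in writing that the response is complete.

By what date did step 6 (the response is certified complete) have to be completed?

2010-12-04

Step 6 runs from 2010-08-31, when the non-exempt records are produced. 95 days after 2010-08-31 is 2010-12-04.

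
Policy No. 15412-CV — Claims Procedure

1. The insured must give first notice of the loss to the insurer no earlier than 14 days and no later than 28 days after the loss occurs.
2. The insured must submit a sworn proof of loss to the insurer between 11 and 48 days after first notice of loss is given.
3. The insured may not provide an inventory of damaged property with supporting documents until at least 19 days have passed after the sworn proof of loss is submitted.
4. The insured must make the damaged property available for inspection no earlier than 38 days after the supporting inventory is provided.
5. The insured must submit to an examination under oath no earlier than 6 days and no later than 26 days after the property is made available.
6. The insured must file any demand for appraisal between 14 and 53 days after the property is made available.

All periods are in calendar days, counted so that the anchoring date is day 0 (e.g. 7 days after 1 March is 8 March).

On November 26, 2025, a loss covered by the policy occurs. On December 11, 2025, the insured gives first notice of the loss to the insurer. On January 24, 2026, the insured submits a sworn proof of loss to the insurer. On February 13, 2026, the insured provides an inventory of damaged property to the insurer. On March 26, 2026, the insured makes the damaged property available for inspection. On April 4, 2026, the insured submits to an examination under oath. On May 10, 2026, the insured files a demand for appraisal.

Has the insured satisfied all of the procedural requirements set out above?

(1) the permitted window runs from November 26, 2025 + 14 = December 10, 2025 to November 26, 2025 + 28 = December 24, 2025; done December 11, 2025, which is between those dates.
(2) the permitted window runs from December 11, 2025 + 11 = December 22, 2025 to December 11, 2025 + 48 = January 28, 2026; done January 24, 2026, which is between those dates.
(3) permitted from January 24, 2026 + 19 days = February 12, 2026 onward; done February 13, 2026, after the minimum wait.
(4) permitted from February 13, 2026 + 38 days = March 23, 2026 onward; March 26, 2026 is on or after that date.
(5) the permitted window runs from March 26, 2026 + 6 = April 1, 2026 to March 26, 2026 + 26 = April 21, 2026; April 4, 2026 falls inside that range.
(6) the permitted window runs from March 26, 2026 + 14 = April 9, 2026 to March 26, 2026 + 53 = May 18, 2026; done May 10, 2026, which is between those dates.

Yes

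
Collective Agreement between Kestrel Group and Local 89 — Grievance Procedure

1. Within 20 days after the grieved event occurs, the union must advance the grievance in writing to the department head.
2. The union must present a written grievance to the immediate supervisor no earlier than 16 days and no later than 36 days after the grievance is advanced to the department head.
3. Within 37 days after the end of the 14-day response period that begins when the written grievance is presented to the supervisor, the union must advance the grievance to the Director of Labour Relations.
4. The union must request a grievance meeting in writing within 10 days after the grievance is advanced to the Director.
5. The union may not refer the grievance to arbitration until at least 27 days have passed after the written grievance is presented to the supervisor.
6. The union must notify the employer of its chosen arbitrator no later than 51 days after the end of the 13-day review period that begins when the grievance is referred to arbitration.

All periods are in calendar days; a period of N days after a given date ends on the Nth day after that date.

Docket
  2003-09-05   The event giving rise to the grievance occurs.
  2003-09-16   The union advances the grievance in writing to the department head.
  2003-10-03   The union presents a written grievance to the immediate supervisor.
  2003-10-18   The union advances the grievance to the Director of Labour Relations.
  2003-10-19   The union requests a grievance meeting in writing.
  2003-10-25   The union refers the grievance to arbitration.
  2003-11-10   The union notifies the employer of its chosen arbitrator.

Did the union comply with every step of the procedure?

No

Step 1 — counting 20 days from 2003-09-05 (when the grieved event occurs) gives a deadline of 2003-09-25; done 2003-09-16 — timely.
Step 2 — 16 and 36 days from 2003-09-16 (when the grievance is advanced to the department head) are 2003-10-02 and 2003-10-22 respectively; done 2003-10-03 — within the window.
Step 3 — counting 37 days from 2003-10-17 (end of the 14-day response period, which began when the written grievance is presented to the supervisor on 2003-10-03) gives a deadline of 2003-11-23; done 2003-10-18 — timely.
Step 4 — counting 10 days from 2003-10-18 (when the grievance is advanced to the Director) gives a deadline of 2003-10-28; completed 2003-10-19, before the deadline.
Step 5 — must wait 27 days from 2003-10-03 (when the written grievance is presented to the supervisor), so not before 2003-10-30; done 2003-10-25 — 5 days too early.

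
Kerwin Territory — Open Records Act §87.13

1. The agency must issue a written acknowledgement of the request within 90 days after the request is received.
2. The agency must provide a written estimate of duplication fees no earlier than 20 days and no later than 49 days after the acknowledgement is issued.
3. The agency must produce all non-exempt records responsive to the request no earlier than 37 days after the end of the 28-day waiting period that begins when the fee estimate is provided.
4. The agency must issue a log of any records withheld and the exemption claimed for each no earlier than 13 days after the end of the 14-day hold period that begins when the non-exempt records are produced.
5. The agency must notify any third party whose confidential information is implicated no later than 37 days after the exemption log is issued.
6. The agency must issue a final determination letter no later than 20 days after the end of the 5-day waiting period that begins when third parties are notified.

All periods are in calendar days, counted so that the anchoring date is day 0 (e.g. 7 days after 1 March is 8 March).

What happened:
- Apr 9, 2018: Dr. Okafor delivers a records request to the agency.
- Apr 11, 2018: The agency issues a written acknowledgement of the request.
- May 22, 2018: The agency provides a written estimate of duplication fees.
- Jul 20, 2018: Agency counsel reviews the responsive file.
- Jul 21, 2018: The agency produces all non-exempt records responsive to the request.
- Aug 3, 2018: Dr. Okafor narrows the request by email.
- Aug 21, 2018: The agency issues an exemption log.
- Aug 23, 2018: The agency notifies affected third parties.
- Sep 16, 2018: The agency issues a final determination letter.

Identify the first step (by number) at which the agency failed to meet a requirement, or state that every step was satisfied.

Step 3

(1) due by Apr 9, 2018 + 90 days = Jul 8, 2018; completed Apr 11, 2018, before the deadline.
(2) the permitted window runs from Apr 11, 2018 + 20 = May 1, 2018 to Apr 11, 2018 + 49 = May 30, 2018; done May 22, 2018, which is between those dates.
(3) permitted from Jun 19, 2018 + 37 days = Jul 26, 2018 onward; done Jul 21, 2018 — 5 days too early.
Later steps need not be reached.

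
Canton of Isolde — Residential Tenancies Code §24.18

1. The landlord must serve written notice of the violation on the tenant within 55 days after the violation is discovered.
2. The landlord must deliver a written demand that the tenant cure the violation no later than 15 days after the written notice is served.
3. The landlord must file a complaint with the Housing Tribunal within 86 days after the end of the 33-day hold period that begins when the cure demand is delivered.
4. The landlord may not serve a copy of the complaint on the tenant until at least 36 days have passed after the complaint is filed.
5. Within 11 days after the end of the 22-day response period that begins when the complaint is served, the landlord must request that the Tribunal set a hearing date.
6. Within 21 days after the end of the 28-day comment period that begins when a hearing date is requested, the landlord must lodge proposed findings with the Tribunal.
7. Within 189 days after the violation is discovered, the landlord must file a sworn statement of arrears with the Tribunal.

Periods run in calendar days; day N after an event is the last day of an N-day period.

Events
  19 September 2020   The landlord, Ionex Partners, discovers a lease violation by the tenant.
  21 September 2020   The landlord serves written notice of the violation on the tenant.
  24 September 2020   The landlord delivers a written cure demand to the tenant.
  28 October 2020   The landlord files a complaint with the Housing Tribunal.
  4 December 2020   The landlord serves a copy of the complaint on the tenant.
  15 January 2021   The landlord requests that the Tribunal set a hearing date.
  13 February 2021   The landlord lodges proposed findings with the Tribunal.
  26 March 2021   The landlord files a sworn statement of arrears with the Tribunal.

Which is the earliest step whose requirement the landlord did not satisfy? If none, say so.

(1) due by 19 September 2020 + 55 days = 13 November 2020; completed 21 September 2020, before the deadline.
(2) due by 21 September 2020 + 15 days = 6 October 2020; completed 24 September 2020, before the deadline.
(3) due by 27 October 2020 + 86 days = 21 January 2021; done 28 October 2020 — timely.
(4) permitted from 28 October 2020 + 36 days = 3 December 2020 onward; done 4 December 2020, after the minimum wait.
(5) due by 26 December 2020 + 11 days = 6 January 2021; 15 January 2021 misses that deadline by 9 days.
No need to go further; step 5 was not satisfied.

Step 5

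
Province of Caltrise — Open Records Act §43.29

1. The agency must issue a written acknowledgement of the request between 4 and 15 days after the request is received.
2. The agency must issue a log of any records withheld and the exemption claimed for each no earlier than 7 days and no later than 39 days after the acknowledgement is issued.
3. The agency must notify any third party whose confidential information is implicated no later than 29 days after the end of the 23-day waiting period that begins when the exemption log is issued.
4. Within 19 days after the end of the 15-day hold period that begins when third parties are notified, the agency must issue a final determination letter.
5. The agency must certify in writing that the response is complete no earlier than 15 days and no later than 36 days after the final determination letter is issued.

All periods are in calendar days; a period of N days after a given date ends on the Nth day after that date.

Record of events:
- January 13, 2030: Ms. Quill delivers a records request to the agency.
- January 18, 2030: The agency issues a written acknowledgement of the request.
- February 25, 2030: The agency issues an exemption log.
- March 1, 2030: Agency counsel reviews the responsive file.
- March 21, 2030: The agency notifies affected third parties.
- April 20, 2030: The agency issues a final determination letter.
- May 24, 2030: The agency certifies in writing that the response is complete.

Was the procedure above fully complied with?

Step 1 — 4 and 15 days from January 13, 2030 (when the request is received) are January 17, 2030 and January 28, 2030 respectively; January 18, 2030 falls inside that range.
Step 2 — 7 and 39 days from January 18, 2030 (when the acknowledgement is issued) are January 25, 2030 and February 26, 2030 respectively; done February 25, 2030, which is between those dates.
Step 3 — counting 29 days from March 20, 2030 (end of the 23-day waiting period, which began when the exemption log is issued on February 25, 2030) gives a deadline of April 18, 2030; March 21, 2030 is within that limit.
Step 4 — counting 19 days from April 5, 2030 (end of the 15-day hold period, which began when third parties are notified on March 21, 2030) gives a deadline of April 24, 2030; April 20, 2030 is within that limit.
Step 5 — 15 and 36 days from April 20, 2030 (when the final determination letter is issued) are May 5, 2030 and May 26, 2030 respectively; May 24, 2030 falls inside that range.

Yes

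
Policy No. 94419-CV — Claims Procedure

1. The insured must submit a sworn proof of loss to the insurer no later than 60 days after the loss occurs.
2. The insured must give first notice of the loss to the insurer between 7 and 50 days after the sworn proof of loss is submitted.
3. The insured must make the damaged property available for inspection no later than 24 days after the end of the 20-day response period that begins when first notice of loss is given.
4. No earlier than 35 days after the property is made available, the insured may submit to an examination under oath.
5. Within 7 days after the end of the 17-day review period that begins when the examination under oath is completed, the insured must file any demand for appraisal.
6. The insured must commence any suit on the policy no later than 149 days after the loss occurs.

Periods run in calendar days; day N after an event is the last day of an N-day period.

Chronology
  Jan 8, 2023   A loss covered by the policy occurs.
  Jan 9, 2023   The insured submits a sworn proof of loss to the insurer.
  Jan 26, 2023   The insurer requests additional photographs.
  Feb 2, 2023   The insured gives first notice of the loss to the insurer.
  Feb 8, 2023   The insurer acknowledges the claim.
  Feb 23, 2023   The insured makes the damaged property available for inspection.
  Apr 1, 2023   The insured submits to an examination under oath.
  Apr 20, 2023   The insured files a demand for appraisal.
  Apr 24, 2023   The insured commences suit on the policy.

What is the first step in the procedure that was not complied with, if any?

None — every step was satisfied

Step 1 — counting 60 days from Jan 8, 2023 (when the loss occurs) gives a deadline of Mar 9, 2023; Jan 9, 2023 is within that limit.
Step 2 — 7 and 50 days from Jan 9, 2023 (when the sworn proof of loss is submitted) are Jan 16, 2023 and Feb 28, 2023 respectively; done Feb 2, 2023 — within the window.
Step 3 — counting 24 days from Feb 22, 2023 (end of the 20-day response period, which began when first notice of loss is given on Feb 2, 2023) gives a deadline of Mar 18, 2023; done Feb 23, 2023 — timely.
Step 4 — must wait 35 days from Feb 23, 2023 (when the property is made available), so not before Mar 30, 2023; Apr 1, 2023 is on or after that date.
Step 5 — counting 7 days from Apr 18, 2023 (end of the 17-day review period, which began when the examination under oath is completed on Apr 1, 2023) gives a deadline of Apr 25, 2023; completed Apr 20, 2023, before the deadline.
Step 6 — counting 149 days from Jan 8, 2023 (when the loss occurs) gives a deadline of Jun 6, 2023; done Apr 24, 2023 — timely.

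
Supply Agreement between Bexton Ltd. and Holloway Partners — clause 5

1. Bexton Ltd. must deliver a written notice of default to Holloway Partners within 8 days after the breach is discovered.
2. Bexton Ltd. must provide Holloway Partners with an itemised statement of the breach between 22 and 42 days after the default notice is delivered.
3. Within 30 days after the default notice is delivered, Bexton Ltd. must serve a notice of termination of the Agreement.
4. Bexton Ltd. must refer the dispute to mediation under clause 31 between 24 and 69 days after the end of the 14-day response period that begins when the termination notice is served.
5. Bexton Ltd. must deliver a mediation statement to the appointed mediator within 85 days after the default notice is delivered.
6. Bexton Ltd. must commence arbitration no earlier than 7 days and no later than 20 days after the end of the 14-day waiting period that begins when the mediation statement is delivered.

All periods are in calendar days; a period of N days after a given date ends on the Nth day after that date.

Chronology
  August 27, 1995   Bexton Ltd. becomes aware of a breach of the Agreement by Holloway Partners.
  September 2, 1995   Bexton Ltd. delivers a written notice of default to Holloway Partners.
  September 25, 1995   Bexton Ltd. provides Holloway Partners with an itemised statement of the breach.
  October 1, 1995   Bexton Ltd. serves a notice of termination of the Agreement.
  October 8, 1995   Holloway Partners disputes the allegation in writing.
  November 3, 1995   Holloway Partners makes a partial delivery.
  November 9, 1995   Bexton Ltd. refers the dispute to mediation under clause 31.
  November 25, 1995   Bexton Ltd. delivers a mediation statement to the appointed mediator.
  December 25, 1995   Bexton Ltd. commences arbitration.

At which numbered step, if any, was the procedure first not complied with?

None — every step was satisfied

Step 1: 8 days after August 27, 1995 (when the breach is discovered) is September 4, 1995; completed September 2, 1995, before the deadline.
Step 2: the window is 22–42 days after September 2, 1995 (when the default notice is delivered), so September 24, 1995 through October 14, 1995; September 25, 1995 falls inside that range.
Step 3: 30 days after September 2, 1995 (when the default notice is delivered) is October 2, 1995; October 1, 1995 is within that limit.
Step 4: the window is 24–69 days after October 15, 1995 (end of the 14-day response period, which began when the termination notice is served on October 1, 1995), so November 8, 1995 through December 23, 1995; done November 9, 1995, which is between those dates.
Step 5: 85 days after September 2, 1995 (when the default notice is delivered) is November 26, 1995; November 25, 1995 is within that limit.
Step 6: the window is 7–20 days after December 9, 1995 (end of the 14-day waiting period, which began when the mediation statement is delivered on November 25, 1995), so December 16, 1995 through December 29, 1995; done December 25, 1995 — within the window.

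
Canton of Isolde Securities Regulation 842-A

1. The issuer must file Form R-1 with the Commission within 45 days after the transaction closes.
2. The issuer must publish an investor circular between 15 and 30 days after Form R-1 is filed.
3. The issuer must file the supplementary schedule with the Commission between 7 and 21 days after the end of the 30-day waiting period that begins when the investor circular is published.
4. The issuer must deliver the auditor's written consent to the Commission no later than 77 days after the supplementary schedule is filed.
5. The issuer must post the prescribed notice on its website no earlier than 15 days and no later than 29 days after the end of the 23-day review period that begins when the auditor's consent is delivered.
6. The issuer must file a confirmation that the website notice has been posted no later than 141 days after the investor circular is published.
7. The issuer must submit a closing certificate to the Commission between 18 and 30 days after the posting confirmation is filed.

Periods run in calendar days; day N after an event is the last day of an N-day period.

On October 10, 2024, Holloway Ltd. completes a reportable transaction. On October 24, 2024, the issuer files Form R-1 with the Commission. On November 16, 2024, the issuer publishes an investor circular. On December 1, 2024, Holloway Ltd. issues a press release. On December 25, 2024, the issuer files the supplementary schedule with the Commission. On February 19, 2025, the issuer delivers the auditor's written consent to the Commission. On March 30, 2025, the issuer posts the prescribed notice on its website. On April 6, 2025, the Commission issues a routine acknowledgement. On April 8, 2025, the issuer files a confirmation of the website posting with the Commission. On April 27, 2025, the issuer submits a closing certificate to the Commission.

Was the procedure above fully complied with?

(1) due by October 10, 2024 + 45 days = November 24, 2024; October 24, 2024 is within that limit.
(2) the permitted window runs from October 24, 2024 + 15 = November 8, 2024 to October 24, 2024 + 30 = November 23, 2024; November 16, 2024 falls inside that range.
(3) the permitted window runs from December 16, 2024 + 7 = December 23, 2024 to December 16, 2024 + 21 = January 6, 2025; done December 25, 2024, which is between those dates.
(4) due by December 25, 2024 + 77 days = March 12, 2025; completed February 19, 2025, before the deadline.
(5) the permitted window runs from March 14, 2025 + 15 = March 29, 2025 to March 14, 2025 + 29 = April 12, 2025; done March 30, 2025 — within the window.
(6) due by November 16, 2024 + 141 days = April 6, 2025; not done until April 8, 2025, 2 days after the deadline.
Later steps need not be reached.

No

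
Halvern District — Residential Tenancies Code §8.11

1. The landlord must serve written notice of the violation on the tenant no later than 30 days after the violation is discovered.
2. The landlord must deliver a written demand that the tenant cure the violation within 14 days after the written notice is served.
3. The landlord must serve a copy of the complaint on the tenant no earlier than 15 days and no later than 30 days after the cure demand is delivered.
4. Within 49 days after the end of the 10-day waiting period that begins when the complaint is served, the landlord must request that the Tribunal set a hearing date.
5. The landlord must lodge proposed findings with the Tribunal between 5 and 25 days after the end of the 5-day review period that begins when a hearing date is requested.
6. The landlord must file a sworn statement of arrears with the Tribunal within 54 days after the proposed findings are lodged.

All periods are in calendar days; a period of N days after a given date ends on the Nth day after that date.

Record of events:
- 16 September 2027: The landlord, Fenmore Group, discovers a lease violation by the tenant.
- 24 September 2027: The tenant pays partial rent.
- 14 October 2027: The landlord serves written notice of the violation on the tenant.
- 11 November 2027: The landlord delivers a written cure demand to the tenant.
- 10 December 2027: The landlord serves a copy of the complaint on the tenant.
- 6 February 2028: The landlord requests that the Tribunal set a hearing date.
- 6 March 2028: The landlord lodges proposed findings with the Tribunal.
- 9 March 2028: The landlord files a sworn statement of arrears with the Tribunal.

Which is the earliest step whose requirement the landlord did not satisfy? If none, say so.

Step 1 — counting 30 days from 16 September 2027 (when the violation is discovered) gives a deadline of 16 October 2027; completed 14 October 2027, before the deadline.
Step 2 — counting 14 days from 14 October 2027 (when the written notice is served) gives a deadline of 28 October 2027; 11 November 2027 misses that deadline by 14 days.
The procedure was therefore not followed at step 2.

Step 2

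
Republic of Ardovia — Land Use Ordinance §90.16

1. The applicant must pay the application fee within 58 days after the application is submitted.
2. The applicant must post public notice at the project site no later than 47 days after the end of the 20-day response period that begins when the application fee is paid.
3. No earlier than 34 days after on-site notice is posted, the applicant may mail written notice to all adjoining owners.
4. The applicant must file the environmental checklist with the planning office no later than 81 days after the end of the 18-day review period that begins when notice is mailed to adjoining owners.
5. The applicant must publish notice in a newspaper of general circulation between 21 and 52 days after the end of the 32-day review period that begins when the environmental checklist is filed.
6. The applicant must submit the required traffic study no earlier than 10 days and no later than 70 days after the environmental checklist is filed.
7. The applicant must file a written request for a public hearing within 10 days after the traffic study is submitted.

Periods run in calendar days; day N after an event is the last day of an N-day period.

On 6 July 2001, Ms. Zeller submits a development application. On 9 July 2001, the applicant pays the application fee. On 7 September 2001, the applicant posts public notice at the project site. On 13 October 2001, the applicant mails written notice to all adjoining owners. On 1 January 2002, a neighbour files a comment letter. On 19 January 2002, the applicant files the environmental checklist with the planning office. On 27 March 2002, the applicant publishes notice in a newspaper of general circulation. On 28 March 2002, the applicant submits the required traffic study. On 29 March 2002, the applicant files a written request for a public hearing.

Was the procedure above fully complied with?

Step 1: 58 days after 6 July 2001 (when the application is submitted) is 2 September 2001; done 9 July 2001 — timely.
Step 2: 47 days after 29 July 2001 (end of the 20-day response period, which began when the application fee is paid on 9 July 2001) is 14 September 2001; 7 September 2001 is within that limit.
Step 3: the earliest permitted date is 34 days after 7 September 2001 (when on-site notice is posted), i.e. 11 October 2001; done 13 October 2001, after the minimum wait.
Step 4: 81 days after 31 October 2001 (end of the 18-day review period, which began when notice is mailed to adjoining owners on 13 October 2001) is 20 January 2002; completed 19 January 2002, before the deadline.
Step 5: the window is 21–52 days after 20 February 2002 (end of the 32-day review period, which began when the environmental checklist is filed on 19 January 2002), so 13 March 2002 through 13 April 2002; 27 March 2002 falls inside that range.
Step 6: the window is 10–70 days after 19 January 2002 (when the environmental checklist is filed), so 29 January 2002 through 30 March 2002; done 28 March 2002, which is between those dates.
Step 7: 10 days after 28 March 2002 (when the traffic study is submitted) is 7 April 2002; done 29 March 2002 — timely.

Yes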